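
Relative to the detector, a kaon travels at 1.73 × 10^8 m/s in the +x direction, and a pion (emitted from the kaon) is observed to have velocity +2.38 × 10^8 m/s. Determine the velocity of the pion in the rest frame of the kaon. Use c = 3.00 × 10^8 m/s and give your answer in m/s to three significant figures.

+1.20 × 10^8 m/s

v = 0.577c, u = 0.793c.
Invert the composition law: u' = (u − v)/(1 − uv/c²).
u' = (0.793 − 0.577) / (1 − (0.793)(0.577)) = 0.2167/0.5425 = 0.3994.
u' = 0.3994 × 3.00 × 10^8 m/s.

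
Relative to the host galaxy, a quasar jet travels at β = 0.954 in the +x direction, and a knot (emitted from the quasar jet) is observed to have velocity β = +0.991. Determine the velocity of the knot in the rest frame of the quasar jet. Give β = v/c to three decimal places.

Invert the composition law: u' = (u − v)/(1 − uv/c²).
u' = (0.991 − 0.954) / (1 − (0.991)(0.954)) = 0.0370/0.0546 = 0.6778.

β = +0.678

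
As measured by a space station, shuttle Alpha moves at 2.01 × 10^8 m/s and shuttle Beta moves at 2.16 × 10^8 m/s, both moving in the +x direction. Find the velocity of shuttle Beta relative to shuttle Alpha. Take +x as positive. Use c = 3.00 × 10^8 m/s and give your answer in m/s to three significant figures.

β_A = 0.670, β_B = 0.720 (dividing each by c = 3.00 × 10^8 m/s).
Transform to A's frame with the inverse velocity-addition law: u' = (u − v)/(1 − uv/c²), taking u = β_B and v = β_A.
u' = (0.720 − 0.670) / (1 − (0.670)(0.720)) = 0.0500/0.5176 = 0.0966.
u' = 0.0966 × 3.00 × 10^8 m/s.

+2.90 × 10^7 m/s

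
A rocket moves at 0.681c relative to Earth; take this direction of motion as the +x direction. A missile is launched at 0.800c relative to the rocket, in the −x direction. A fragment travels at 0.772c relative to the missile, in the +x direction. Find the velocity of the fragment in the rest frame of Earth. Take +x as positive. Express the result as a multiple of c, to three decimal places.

Apply u = (u' + v)/(1 + u'v/c²) successively, working outward toward Earth.
Start: velocity of the rocket relative to Earth = 0.6810c.
Compose with the missile (u' = -0.800 in the rocket frame): u_1 = (-0.800 + 0.681) / (1 + (-0.800)·0.681) = -0.1190/0.4552 = -0.2614.
Compose with the fragment (u' = 0.772 in the missile frame): u_2 = (0.772 + (-0.261)) / (1 + 0.772·(-0.261)) = 0.5106/0.7982 = 0.6397.

+0.640c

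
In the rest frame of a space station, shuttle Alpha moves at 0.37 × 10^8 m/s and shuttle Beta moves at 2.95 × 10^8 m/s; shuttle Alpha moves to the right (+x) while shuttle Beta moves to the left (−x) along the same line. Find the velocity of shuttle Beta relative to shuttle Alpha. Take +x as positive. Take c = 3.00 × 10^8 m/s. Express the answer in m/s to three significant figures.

β_A = 0.123, β_B = -0.983 (dividing each by c = 3.00 × 10^8 m/s).
Transform to A's frame with the inverse velocity-addition law: u' = (u − v)/(1 − uv/c²), taking u = β_B and v = β_A.
u' = (-0.983 − 0.123) / (1 − (0.123)(-0.983)) = -1.1067/1.1213 = -0.9870.
u' = -0.9870 × 3.00 × 10^8 m/s.

-2.96 × 10^8 m/s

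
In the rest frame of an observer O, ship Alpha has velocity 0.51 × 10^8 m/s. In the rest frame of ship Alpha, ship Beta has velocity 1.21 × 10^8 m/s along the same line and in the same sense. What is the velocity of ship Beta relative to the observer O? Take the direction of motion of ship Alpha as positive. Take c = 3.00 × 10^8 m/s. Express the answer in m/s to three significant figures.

In units of c (dividing by 3.00 × 10^8 m/s): v = 0.170, u' = 0.403.
u = (u' + v)/(1 + u'v/c²):
u = (0.403 + 0.170) / (1 + 0.403·0.170) = 0.5733/1.0686 = 0.5365
Converting back: u = 0.5365 × 3.00 × 10^8 m/s.

1.61 × 10^8 m/s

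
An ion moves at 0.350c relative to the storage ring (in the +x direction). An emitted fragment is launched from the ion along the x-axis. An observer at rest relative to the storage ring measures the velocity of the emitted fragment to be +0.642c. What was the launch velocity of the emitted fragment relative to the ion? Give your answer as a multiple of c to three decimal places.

Invert the composition law: u' = (u − v)/(1 − uv/c²).
u' = (0.642 − 0.350) / (1 − (0.642)(0.350)) = 0.2920/0.7753 = 0.3766.

+0.377c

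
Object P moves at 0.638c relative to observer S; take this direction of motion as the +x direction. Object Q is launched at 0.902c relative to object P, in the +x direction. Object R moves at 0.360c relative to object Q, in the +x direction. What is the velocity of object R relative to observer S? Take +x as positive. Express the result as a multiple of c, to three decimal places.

Apply u = (u' + v)/(1 + u'v/c²) successively, working outward toward observer S.
Start: velocity of object P relative to observer S = 0.6380c.
Compose with object Q (u' = 0.902 in object P frame): u_1 = (0.902 + 0.638) / (1 + 0.902·0.638) = 1.5400/1.5755 = 0.9775.
Compose with object R (u' = 0.360 in object Q frame): u_2 = (0.360 + 0.977) / (1 + 0.360·0.977) = 1.3375/1.3519 = 0.9893.

0.989c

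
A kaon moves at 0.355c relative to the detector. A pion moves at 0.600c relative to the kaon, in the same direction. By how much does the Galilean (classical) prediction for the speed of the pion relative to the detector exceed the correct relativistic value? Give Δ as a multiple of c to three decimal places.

Galilean: u_cl = 0.600 + 0.355 = 0.9550.
Relativistic: u_rel = (0.600 + 0.355) / (1 + 0.600·0.355) = 0.9550/1.2130 = 0.7873.
Δ = 0.9550 − 0.7873 = 0.1677.

Δ = 0.168c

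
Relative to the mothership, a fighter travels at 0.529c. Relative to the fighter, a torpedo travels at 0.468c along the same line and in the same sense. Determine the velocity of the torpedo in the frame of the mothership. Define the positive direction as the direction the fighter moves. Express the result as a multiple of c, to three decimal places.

With v = 0.529 and u' = 0.468 (in units of c),
u = (u' + v)/(1 + u'v/c²):
u = (0.468 + 0.529) / (1 + 0.468·0.529) = 0.9970/1.2476 = 0.7992
(Galilean addition would give +0.997c.)

0.799c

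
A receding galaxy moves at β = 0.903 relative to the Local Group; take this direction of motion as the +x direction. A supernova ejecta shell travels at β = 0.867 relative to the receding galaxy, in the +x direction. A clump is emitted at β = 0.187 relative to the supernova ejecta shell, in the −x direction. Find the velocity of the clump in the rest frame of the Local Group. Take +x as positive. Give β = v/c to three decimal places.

β = +0.989

Apply u = (u' + v)/(1 + u'v/c²) successively, working outward toward the Local Group.
Start: velocity of the receding galaxy relative to the Local Group = 0.9030c.
Compose with the supernova ejecta shell (u' = 0.867 in the receding galaxy frame): u_1 = (0.867 + 0.903) / (1 + 0.867·0.903) = 1.7700/1.7829 = 0.9928.
Compose with the clump (u' = -0.187 in the supernova ejecta shell frame): u_2 = (-0.187 + 0.993) / (1 + (-0.187)·0.993) = 0.8058/0.8144 = 0.9895.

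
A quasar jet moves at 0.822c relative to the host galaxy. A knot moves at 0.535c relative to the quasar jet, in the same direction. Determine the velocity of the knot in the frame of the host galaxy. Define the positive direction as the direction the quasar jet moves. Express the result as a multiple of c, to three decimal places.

0.943c

With v = 0.822 and u' = 0.535 (in units of c),
u = (u' + v)/(1 + u'v/c²):
u = (0.535 + 0.822) / (1 + 0.535·0.822) = 1.3570/1.4398 = 0.9425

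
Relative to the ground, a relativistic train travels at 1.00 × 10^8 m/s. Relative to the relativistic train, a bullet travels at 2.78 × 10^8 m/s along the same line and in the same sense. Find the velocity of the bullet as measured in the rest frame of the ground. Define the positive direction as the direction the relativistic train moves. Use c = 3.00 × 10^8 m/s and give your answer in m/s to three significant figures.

2.89 × 10^8 m/s

In units of c (dividing by 3.00 × 10^8 m/s): v = 0.333, u' = 0.927.
u = (u' + v)/(1 + u'v/c²):
u = (0.927 + 0.333) / (1 + 0.927·0.333) = 1.2600/1.3089 = 0.9626
Converting back: u = 0.9626 × 3.00 × 10^8 m/s.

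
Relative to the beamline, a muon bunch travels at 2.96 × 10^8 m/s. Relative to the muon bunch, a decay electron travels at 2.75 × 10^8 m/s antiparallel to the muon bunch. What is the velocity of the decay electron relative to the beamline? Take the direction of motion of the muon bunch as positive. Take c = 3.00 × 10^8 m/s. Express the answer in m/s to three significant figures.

+2.20 × 10^8 m/s

In units of c (dividing by 3.00 × 10^8 m/s): v = 0.987, u' = -0.917.
u = (u' + v)/(1 + u'v/c²):
u = (-0.917 + 0.987) / (1 + (-0.917)·0.987) = 0.0700/0.0956 = 0.7326
Converting back: u = 0.7326 × 3.00 × 10^8 m/s.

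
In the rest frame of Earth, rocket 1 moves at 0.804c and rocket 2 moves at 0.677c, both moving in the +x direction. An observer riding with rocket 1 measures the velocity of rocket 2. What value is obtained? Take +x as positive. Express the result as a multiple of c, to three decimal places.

-0.279c

β_A = 0.804, β_B = 0.677.
Transform to A's frame with the inverse velocity-addition law: u' = (u − v)/(1 − uv/c²), taking u = β_B and v = β_A.
u' = (0.677 − 0.804) / (1 − (0.804)(0.677)) = -0.1270/0.4557 = -0.2787.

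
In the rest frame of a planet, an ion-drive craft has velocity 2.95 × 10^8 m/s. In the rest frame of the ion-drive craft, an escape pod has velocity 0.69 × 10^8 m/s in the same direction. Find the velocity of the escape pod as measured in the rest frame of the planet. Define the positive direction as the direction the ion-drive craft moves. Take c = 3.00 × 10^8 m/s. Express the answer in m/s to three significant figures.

In units of c (dividing by 3.00 × 10^8 m/s): v = 0.983, u' = 0.230.
u = (u' + v)/(1 + u'v/c²):
u = (0.230 + 0.983) / (1 + 0.230·0.983) = 1.2133/1.2262 = 0.9895
(Galilean addition would give +1.213c, exceeding c.)
Converting back: u = 0.9895 × 3.00 × 10^8 m/s.

2.97 × 10^8 m/s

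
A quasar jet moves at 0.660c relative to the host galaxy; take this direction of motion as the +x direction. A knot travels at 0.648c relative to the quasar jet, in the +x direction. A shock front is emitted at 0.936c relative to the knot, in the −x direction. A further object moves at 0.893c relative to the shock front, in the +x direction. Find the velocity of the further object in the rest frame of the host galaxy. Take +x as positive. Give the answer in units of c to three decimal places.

+0.861c

Apply u = (u' + v)/(1 + u'v/c²) successively, working outward toward the host galaxy.
Start: velocity of the quasar jet relative to the host galaxy = 0.6600c.
Compose with the knot (u' = 0.648 in the quasar jet frame): u_1 = (0.648 + 0.660) / (1 + 0.648·0.660) = 1.3080/1.4277 = 0.9162.
Compose with the shock front (u' = -0.936 in the knot frame): u_2 = (-0.936 + 0.916) / (1 + (-0.936)·0.916) = -0.0198/0.1425 = -0.1392.
Compose with the further object (u' = 0.893 in the shock front frame): u_3 = (0.893 + (-0.139)) / (1 + 0.893·(-0.139)) = 0.7538/0.8757 = 0.8608.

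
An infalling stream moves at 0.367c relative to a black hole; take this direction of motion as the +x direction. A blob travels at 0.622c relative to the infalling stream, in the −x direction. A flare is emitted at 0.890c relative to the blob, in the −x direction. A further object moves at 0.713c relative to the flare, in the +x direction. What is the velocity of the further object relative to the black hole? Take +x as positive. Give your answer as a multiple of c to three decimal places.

Apply u = (u' + v)/(1 + u'v/c²) successively, working outward toward the black hole.
Start: velocity of the infalling stream relative to the black hole = 0.3670c.
Compose with the blob (u' = -0.622 in the infalling stream frame): u_1 = (-0.622 + 0.367) / (1 + (-0.622)·0.367) = -0.2550/0.7717 = -0.3304.
Compose with the flare (u' = -0.890 in the blob frame): u_2 = (-0.890 + (-0.330)) / (1 + (-0.890)·(-0.330)) = -1.2204/1.2941 = -0.9431.
Compose with the further object (u' = 0.713 in the flare frame): u_3 = (0.713 + (-0.943)) / (1 + 0.713·(-0.943)) = -0.2301/0.3276 = -0.7024.

-0.702c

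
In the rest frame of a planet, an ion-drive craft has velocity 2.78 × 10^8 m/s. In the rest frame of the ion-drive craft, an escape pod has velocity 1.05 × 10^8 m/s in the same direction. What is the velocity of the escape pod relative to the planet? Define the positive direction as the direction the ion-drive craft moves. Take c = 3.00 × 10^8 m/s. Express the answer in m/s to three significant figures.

In units of c (dividing by 3.00 × 10^8 m/s): v = 0.927, u' = 0.350.
u = (u' + v)/(1 + u'v/c²):
u = (0.350 + 0.927) / (1 + 0.350·0.927) = 1.2767/1.3243 = 0.9640
(Galilean addition would give +1.277c, exceeding c.)
Converting back: u = 0.9640 × 3.00 × 10^8 m/s.

2.89 × 10^8 m/s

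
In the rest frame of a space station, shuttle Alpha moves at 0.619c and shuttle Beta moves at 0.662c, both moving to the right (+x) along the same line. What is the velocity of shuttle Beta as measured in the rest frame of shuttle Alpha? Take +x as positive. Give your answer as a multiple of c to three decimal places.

β_A = 0.619, β_B = 0.662.
Transform to A's frame with the inverse velocity-addition law: u' = (u − v)/(1 − uv/c²), taking u = β_B and v = β_A.
u' = (0.662 − 0.619) / (1 − (0.619)(0.662)) = 0.0430/0.5902 = 0.0729.

+0.073c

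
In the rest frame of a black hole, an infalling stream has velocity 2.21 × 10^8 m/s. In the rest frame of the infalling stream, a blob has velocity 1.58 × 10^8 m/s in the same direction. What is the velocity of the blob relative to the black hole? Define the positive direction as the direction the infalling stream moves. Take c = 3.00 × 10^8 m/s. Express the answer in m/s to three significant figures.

In units of c (dividing by 3.00 × 10^8 m/s): v = 0.737, u' = 0.527.
u = (u' + v)/(1 + u'v/c²):
u = (0.527 + 0.737) / (1 + 0.527·0.737) = 1.2633/1.3880 = 0.9102
Converting back: u = 0.9102 × 3.00 × 10^8 m/s.

2.73 × 10^8 m/s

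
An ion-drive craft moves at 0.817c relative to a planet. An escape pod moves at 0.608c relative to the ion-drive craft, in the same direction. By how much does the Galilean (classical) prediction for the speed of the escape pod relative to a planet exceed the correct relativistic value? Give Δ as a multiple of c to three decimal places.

Δ = 0.473c

Galilean: u_cl = 0.608 + 0.817 = 1.4250.
Relativistic: u_rel = (0.608 + 0.817) / (1 + 0.608·0.817) = 1.4250/1.4967 = 0.9521.
Δ = 1.4250 − 0.9521 = 0.4729.
(The classical prediction exceeds c; the relativistic result does not.)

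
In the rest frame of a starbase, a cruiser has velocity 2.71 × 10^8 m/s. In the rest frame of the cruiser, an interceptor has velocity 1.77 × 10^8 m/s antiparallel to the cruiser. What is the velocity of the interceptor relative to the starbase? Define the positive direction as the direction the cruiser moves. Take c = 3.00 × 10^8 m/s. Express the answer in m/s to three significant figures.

+2.01 × 10^8 m/s

In units of c (dividing by 3.00 × 10^8 m/s): v = 0.903, u' = -0.590.
u = (u' + v)/(1 + u'v/c²):
u = (-0.590 + 0.903) / (1 + (-0.590)·0.903) = 0.3133/0.4670 = 0.6709
(Galilean addition would give +0.313c.)
Converting back: u = 0.6709 × 3.00 × 10^8 m/s.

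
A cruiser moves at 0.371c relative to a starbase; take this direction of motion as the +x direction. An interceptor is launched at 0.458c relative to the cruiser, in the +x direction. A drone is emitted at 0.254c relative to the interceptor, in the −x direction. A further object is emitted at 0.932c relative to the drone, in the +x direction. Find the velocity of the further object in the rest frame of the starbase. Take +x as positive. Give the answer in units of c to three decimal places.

Apply u = (u' + v)/(1 + u'v/c²) successively, working outward toward the starbase.
Start: velocity of the cruiser relative to the starbase = 0.3710c.
Compose with the interceptor (u' = 0.458 in the cruiser frame): u_1 = (0.458 + 0.371) / (1 + 0.458·0.371) = 0.8290/1.1699 = 0.7086.
Compose with the drone (u' = -0.254 in the interceptor frame): u_2 = (-0.254 + 0.709) / (1 + (-0.254)·0.709) = 0.4546/0.8200 = 0.5544.
Compose with the further object (u' = 0.932 in the drone frame): u_3 = (0.932 + 0.554) / (1 + 0.932·0.554) = 1.4864/1.5167 = 0.9800.

+0.980c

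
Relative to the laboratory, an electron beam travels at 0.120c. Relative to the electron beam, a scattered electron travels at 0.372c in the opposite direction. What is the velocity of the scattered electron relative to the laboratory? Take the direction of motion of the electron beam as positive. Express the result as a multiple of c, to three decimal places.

-0.264c

With v = 0.120 and u' = -0.372 (in units of c),
u = (u' + v)/(1 + u'v/c²):
u = (-0.372 + 0.120) / (1 + (-0.372)·0.120) = -0.2520/0.9554 = -0.2638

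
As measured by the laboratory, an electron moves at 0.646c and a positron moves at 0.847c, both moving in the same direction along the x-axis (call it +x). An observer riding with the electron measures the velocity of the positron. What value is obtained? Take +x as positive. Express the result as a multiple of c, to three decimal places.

+0.444c

β_A = 0.646, β_B = 0.847.
Transform to A's frame with the inverse velocity-addition law: u' = (u − v)/(1 − uv/c²), taking u = β_B and v = β_A.
u' = (0.847 − 0.646) / (1 − (0.646)(0.847)) = 0.2010/0.4528 = 0.4439.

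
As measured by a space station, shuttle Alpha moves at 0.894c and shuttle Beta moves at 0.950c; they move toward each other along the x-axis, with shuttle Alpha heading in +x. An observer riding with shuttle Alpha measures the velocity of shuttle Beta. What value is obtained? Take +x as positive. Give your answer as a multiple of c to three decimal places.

-0.997c

β_A = 0.894, β_B = -0.950.
Transform to A's frame with the inverse velocity-addition law: u' = (u − v)/(1 − uv/c²), taking u = β_B and v = β_A.
u' = (-0.950 − 0.894) / (1 − (0.894)(-0.950)) = -1.8440/1.8493 = -0.9971.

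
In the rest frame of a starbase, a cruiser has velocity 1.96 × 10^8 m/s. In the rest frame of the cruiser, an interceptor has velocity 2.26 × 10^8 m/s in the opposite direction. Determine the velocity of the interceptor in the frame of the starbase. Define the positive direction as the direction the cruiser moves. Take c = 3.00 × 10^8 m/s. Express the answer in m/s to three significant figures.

-5.91 × 10^7 m/s

In units of c (dividing by 3.00 × 10^8 m/s): v = 0.653, u' = -0.753.
u = (u' + v)/(1 + u'v/c²):
u = (-0.753 + 0.653) / (1 + (-0.753)·0.653) = -0.1000/0.5078 = -0.1969
(Galilean addition would give -0.100c.)
Converting back: u = -0.1969 × 3.00 × 10^8 m/s.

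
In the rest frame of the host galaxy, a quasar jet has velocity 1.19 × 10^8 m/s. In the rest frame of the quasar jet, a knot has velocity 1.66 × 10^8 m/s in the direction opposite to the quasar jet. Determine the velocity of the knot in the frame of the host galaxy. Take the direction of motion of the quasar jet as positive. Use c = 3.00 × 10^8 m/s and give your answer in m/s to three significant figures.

-6.02 × 10^7 m/s

In units of c (dividing by 3.00 × 10^8 m/s): v = 0.397, u' = -0.553.
u = (u' + v)/(1 + u'v/c²):
u = (-0.553 + 0.397) / (1 + (-0.553)·0.397) = -0.1567/0.7805 = -0.2007
(Galilean addition would give -0.157c.)
Converting back: u = -0.2007 × 3.00 × 10^8 m/s.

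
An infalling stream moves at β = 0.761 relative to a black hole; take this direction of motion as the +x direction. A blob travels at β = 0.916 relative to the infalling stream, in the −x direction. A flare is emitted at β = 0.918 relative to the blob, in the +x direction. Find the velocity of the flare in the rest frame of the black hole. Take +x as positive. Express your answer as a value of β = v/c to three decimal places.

β = +0.766

Apply u = (u' + v)/(1 + u'v/c²) successively, working outward toward the black hole.
Start: velocity of the infalling stream relative to the black hole = 0.7610c.
Compose with the blob (u' = -0.916 in the infalling stream frame): u_1 = (-0.916 + 0.761) / (1 + (-0.916)·0.761) = -0.1550/0.3029 = -0.5117.
Compose with the flare (u' = 0.918 in the blob frame): u_2 = (0.918 + (-0.512)) / (1 + 0.918·(-0.512)) = 0.4063/0.5303 = 0.7662.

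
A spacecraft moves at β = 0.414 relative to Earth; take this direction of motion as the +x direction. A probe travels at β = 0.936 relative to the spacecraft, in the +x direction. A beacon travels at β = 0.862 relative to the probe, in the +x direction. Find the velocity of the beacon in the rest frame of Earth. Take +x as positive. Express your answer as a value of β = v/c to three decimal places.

β = 0.998

Apply u = (u' + v)/(1 + u'v/c²) successively, working outward toward Earth.
Start: velocity of the spacecraft relative to Earth = 0.4140c.
Compose with the probe (u' = 0.936 in the spacecraft frame): u_1 = (0.936 + 0.414) / (1 + 0.936·0.414) = 1.3500/1.3875 = 0.9730.
Compose with the beacon (u' = 0.862 in the probe frame): u_2 = (0.862 + 0.973) / (1 + 0.862·0.973) = 1.8350/1.8387 = 0.9980.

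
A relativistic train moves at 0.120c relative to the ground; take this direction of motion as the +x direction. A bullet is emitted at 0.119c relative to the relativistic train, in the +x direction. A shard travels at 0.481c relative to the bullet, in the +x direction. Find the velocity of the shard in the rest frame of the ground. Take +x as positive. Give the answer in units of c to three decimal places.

0.644c

Apply u = (u' + v)/(1 + u'v/c²) successively, working outward toward the ground.
Start: velocity of the relativistic train relative to the ground = 0.1200c.
Compose with the bullet (u' = 0.119 in the relativistic train frame): u_1 = (0.119 + 0.120) / (1 + 0.119·0.120) = 0.2390/1.0143 = 0.2356.
Compose with the shard (u' = 0.481 in the bullet frame): u_2 = (0.481 + 0.236) / (1 + 0.481·0.236) = 0.7166/1.1133 = 0.6437.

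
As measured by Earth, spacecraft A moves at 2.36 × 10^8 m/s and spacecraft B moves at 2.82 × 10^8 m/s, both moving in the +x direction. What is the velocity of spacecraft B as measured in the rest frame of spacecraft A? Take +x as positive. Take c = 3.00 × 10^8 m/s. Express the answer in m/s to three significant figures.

β_A = 0.787, β_B = 0.940 (dividing each by c = 3.00 × 10^8 m/s).
Transform to A's frame with the inverse velocity-addition law: u' = (u − v)/(1 − uv/c²), taking u = β_B and v = β_A.
u' = (0.940 − 0.787) / (1 − (0.787)(0.940)) = 0.1533/0.2605 = 0.5885.
u' = 0.5885 × 3.00 × 10^8 m/s.

+1.77 × 10^8 m/s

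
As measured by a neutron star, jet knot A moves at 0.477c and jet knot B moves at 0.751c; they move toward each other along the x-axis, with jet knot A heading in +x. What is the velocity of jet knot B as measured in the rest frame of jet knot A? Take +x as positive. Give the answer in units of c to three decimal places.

β_A = 0.477, β_B = -0.751.
Transform to A's frame with the inverse velocity-addition law: u' = (u − v)/(1 − uv/c²), taking u = β_B and v = β_A.
u' = (-0.751 − 0.477) / (1 − (0.477)(-0.751)) = -1.2280/1.3582 = -0.9041.

-0.904c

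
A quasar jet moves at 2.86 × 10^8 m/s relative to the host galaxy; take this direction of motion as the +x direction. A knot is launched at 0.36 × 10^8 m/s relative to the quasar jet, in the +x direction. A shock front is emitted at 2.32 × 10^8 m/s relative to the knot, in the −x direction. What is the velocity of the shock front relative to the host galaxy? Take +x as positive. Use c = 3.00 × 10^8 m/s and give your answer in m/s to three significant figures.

+2.23 × 10^8 m/s

Apply u = (u' + v)/(1 + u'v/c²) successively, working outward toward the host galaxy.
(Dividing each given speed by c = 3.00 × 10^8 m/s to work in units of c.)
Start: velocity of the quasar jet relative to the host galaxy = 0.9533c.
Compose with the knot (u' = 0.120 in the quasar jet frame): u_1 = (0.120 + 0.953) / (1 + 0.120·0.953) = 1.0733/1.1144 = 0.9631.
Compose with the shock front (u' = -0.773 in the knot frame): u_2 = (-0.773 + 0.963) / (1 + (-0.773)·0.963) = 0.1898/0.2552 = 0.7439.
So u = 0.7439 × 3.00 × 10^8 m/s.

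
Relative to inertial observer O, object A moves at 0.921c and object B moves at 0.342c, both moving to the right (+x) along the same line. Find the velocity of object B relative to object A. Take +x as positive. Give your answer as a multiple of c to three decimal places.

-0.845c

β_A = 0.921, β_B = 0.342.
Transform to A's frame with the inverse velocity-addition law: u' = (u − v)/(1 − uv/c²), taking u = β_B and v = β_A.
u' = (0.342 − 0.921) / (1 − (0.921)(0.342)) = -0.5790/0.6850 = -0.8452.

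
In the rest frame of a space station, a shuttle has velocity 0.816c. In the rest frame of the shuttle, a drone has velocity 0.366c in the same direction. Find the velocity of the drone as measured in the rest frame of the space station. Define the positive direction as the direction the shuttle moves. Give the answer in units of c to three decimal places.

0.910c

With v = 0.816 and u' = 0.366 (in units of c),
u = (u' + v)/(1 + u'v/c²):
u = (0.366 + 0.816) / (1 + 0.366·0.816) = 1.1820/1.2987 = 0.9102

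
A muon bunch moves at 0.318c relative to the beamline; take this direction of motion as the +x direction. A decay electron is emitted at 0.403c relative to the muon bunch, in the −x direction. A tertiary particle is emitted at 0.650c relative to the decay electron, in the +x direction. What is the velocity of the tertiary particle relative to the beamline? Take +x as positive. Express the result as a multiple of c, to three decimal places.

+0.590c

Apply u = (u' + v)/(1 + u'v/c²) successively, working outward toward the beamline.
Start: velocity of the muon bunch relative to the beamline = 0.3180c.
Compose with the decay electron (u' = -0.403 in the muon bunch frame): u_1 = (-0.403 + 0.318) / (1 + (-0.403)·0.318) = -0.0850/0.8718 = -0.0975.
Compose with the tertiary particle (u' = 0.650 in the decay electron frame): u_2 = (0.650 + (-0.097)) / (1 + 0.650·(-0.097)) = 0.5525/0.9366 = 0.5899.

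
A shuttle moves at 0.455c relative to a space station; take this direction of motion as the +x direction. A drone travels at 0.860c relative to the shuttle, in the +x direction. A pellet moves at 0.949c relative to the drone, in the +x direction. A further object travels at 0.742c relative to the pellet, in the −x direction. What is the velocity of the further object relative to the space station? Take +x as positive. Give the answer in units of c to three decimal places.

Apply u = (u' + v)/(1 + u'v/c²) successively, working outward toward the space station.
Start: velocity of the shuttle relative to the space station = 0.4550c.
Compose with the drone (u' = 0.860 in the shuttle frame): u_1 = (0.860 + 0.455) / (1 + 0.860·0.455) = 1.3150/1.3913 = 0.9452.
Compose with the pellet (u' = 0.949 in the drone frame): u_2 = (0.949 + 0.945) / (1 + 0.949·0.945) = 1.8942/1.8970 = 0.9985.
Compose with the further object (u' = -0.742 in the pellet frame): u_3 = (-0.742 + 0.999) / (1 + (-0.742)·0.999) = 0.2565/0.2591 = 0.9901.

+0.990c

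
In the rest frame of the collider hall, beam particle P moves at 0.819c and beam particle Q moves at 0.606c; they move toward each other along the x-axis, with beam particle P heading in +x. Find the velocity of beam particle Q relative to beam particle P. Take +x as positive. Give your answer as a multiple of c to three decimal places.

-0.952c

β_A = 0.819, β_B = -0.606.
Transform to A's frame with the inverse velocity-addition law: u' = (u − v)/(1 − uv/c²), taking u = β_B and v = β_A.
u' = (-0.606 − 0.819) / (1 − (0.819)(-0.606)) = -1.4250/1.4963 = -0.9523.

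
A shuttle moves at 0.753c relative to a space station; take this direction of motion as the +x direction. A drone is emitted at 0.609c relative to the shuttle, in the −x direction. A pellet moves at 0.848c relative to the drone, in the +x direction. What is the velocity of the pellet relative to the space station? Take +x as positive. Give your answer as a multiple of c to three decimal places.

+0.909c

Apply u = (u' + v)/(1 + u'v/c²) successively, working outward toward the space station.
Start: velocity of the shuttle relative to the space station = 0.7530c.
Compose with the drone (u' = -0.609 in the shuttle frame): u_1 = (-0.609 + 0.753) / (1 + (-0.609)·0.753) = 0.1440/0.5414 = 0.2660.
Compose with the pellet (u' = 0.848 in the drone frame): u_2 = (0.848 + 0.266) / (1 + 0.848·0.266) = 1.1140/1.2255 = 0.9090.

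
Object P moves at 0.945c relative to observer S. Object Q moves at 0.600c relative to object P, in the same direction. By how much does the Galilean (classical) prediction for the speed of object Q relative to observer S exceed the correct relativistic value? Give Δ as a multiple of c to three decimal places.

Δ = 0.559c

Galilean: u_cl = 0.600 + 0.945 = 1.5450.
Relativistic: u_rel = (0.600 + 0.945) / (1 + 0.600·0.945) = 1.5450/1.5670 = 0.9860.
Δ = 1.5450 − 0.9860 = 0.5590.
(The classical prediction exceeds c; the relativistic result does not.)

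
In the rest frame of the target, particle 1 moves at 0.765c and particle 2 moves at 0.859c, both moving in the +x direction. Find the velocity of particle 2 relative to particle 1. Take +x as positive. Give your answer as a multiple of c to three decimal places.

+0.274c

β_A = 0.765, β_B = 0.859.
Transform to A's frame with the inverse velocity-addition law: u' = (u − v)/(1 − uv/c²), taking u = β_B and v = β_A.
u' = (0.859 − 0.765) / (1 − (0.765)(0.859)) = 0.0940/0.3429 = 0.2742.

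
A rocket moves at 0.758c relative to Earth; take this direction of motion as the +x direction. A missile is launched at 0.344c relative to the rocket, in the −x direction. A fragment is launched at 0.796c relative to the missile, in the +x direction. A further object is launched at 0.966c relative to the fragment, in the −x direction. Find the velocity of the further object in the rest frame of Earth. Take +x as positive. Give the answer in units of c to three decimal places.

Apply u = (u' + v)/(1 + u'v/c²) successively, working outward toward Earth.
Start: velocity of the rocket relative to Earth = 0.7580c.
Compose with the missile (u' = -0.344 in the rocket frame): u_1 = (-0.344 + 0.758) / (1 + (-0.344)·0.758) = 0.4140/0.7392 = 0.5600.
Compose with the fragment (u' = 0.796 in the missile frame): u_2 = (0.796 + 0.560) / (1 + 0.796·0.560) = 1.3560/1.4458 = 0.9379.
Compose with the further object (u' = -0.966 in the fragment frame): u_3 = (-0.966 + 0.938) / (1 + (-0.966)·0.938) = -0.0281/0.0940 = -0.2988.

-0.299c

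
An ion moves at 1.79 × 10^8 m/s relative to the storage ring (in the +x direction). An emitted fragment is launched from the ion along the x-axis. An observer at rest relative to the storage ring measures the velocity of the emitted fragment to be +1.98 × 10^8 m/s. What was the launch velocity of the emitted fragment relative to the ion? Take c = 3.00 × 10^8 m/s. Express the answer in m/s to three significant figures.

v = 0.597c, u = 0.660c.
Invert the composition law: u' = (u − v)/(1 − uv/c²).
u' = (0.660 − 0.597) / (1 − (0.660)(0.597)) = 0.0633/0.6062 = 0.1045.
u' = 0.1045 × 3.00 × 10^8 m/s.

+3.13 × 10^7 m/s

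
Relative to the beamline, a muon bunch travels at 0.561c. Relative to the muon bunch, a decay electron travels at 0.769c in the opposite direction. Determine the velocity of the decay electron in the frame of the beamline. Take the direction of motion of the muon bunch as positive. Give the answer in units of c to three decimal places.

-0.366c

With v = 0.561 and u' = -0.769 (in units of c),
u = (u' + v)/(1 + u'v/c²):
u = (-0.769 + 0.561) / (1 + (-0.769)·0.561) = -0.2080/0.5686 = -0.3658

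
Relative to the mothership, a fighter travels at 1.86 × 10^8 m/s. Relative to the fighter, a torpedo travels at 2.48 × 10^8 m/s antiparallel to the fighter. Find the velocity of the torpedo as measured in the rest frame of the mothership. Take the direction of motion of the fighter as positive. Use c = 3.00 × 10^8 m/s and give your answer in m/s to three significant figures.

In units of c (dividing by 3.00 × 10^8 m/s): v = 0.620, u' = -0.827.
u = (u' + v)/(1 + u'v/c²):
u = (-0.827 + 0.620) / (1 + (-0.827)·0.620) = -0.2067/0.4875 = -0.4240
Converting back: u = -0.4240 × 3.00 × 10^8 m/s.

-1.27 × 10^8 m/s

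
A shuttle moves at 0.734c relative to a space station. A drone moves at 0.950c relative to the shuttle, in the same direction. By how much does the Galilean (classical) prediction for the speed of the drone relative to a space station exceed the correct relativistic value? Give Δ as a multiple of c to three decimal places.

Δ = 0.692c

Galilean: u_cl = 0.950 + 0.734 = 1.6840.
Relativistic: u_rel = (0.950 + 0.734) / (1 + 0.950·0.734) = 1.6840/1.6973 = 0.9922.
Δ = 1.6840 − 0.9922 = 0.6918.
(The classical prediction exceeds c; the relativistic result does not.)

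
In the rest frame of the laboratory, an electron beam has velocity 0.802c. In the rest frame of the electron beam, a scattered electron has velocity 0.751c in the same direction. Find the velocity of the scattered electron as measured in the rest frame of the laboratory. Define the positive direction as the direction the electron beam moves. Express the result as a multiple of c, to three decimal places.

0.969c

With v = 0.802 and u' = 0.751 (in units of c),
u = (u' + v)/(1 + u'v/c²):
u = (0.751 + 0.802) / (1 + 0.751·0.802) = 1.5530/1.6023 = 0.9692
(Galilean addition would give +1.553c, exceeding c.)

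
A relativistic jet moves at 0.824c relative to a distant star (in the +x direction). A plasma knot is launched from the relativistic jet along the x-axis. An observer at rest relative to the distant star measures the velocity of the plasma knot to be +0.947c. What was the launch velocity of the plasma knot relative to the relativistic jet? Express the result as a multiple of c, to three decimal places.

Invert the composition law: u' = (u − v)/(1 − uv/c²).
u' = (0.947 − 0.824) / (1 − (0.947)(0.824)) = 0.1230/0.2197 = 0.5599.

+0.560c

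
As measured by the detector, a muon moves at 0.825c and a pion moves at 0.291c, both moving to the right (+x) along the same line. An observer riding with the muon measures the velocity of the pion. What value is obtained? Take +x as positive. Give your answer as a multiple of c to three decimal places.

β_A = 0.825, β_B = 0.291.
Transform to A's frame with the inverse velocity-addition law: u' = (u − v)/(1 − uv/c²), taking u = β_B and v = β_A.
u' = (0.291 − 0.825) / (1 − (0.825)(0.291)) = -0.5340/0.7599 = -0.7027.

-0.703c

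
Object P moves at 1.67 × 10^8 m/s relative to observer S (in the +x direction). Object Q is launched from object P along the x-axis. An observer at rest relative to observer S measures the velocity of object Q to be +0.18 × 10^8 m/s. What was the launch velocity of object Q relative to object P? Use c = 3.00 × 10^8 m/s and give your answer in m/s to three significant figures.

v = 0.557c, u = 0.060c.
Invert the composition law: u' = (u − v)/(1 − uv/c²).
u' = (0.060 − 0.557) / (1 − (0.060)(0.557)) = -0.4967/0.9666 = -0.5138.
u' = -0.5138 × 3.00 × 10^8 m/s.

-1.54 × 10^8 m/s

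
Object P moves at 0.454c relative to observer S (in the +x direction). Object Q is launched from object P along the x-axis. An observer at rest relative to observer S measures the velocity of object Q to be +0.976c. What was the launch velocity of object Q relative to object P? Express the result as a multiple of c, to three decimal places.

Invert the composition law: u' = (u − v)/(1 − uv/c²).
u' = (0.976 − 0.454) / (1 − (0.976)(0.454)) = 0.5220/0.5569 = 0.9373.

+0.937c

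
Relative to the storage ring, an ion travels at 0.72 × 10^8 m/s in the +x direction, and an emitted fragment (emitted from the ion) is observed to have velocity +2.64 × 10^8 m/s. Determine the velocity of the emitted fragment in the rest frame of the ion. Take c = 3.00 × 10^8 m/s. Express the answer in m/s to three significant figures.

v = 0.240c, u = 0.880c.
Invert the composition law: u' = (u − v)/(1 − uv/c²).
u' = (0.880 − 0.240) / (1 − (0.880)(0.240)) = 0.6400/0.7888 = 0.8114.
u' = 0.8114 × 3.00 × 10^8 m/s.

+2.43 × 10^8 m/s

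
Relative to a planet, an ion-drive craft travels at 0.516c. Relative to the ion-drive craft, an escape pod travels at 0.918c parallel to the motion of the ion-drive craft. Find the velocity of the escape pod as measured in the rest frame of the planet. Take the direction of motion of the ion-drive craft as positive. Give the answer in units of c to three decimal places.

0.973c

With v = 0.516 and u' = 0.918 (in units of c),
u = (u' + v)/(1 + u'v/c²):
u = (0.918 + 0.516) / (1 + 0.918·0.516) = 1.4340/1.4737 = 0.9731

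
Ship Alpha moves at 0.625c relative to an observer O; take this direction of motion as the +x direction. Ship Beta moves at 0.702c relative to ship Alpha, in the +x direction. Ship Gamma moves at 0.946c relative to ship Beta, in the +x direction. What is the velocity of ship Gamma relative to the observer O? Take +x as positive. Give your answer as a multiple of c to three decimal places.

0.998c

Apply u = (u' + v)/(1 + u'v/c²) successively, working outward toward the observer O.
Start: velocity of ship Alpha relative to the observer O = 0.6250c.
Compose with ship Beta (u' = 0.702 in ship Alpha frame): u_1 = (0.702 + 0.625) / (1 + 0.702·0.625) = 1.3270/1.4387 = 0.9223.
Compose with ship Gamma (u' = 0.946 in ship Beta frame): u_2 = (0.946 + 0.922) / (1 + 0.946·0.922) = 1.8683/1.8725 = 0.9978.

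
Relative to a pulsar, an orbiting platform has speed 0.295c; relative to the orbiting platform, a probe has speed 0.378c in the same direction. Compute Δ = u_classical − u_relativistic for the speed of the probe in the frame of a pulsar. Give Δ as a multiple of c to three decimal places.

Galilean: u_cl = 0.378 + 0.295 = 0.6730.
Relativistic: u_rel = (0.378 + 0.295) / (1 + 0.378·0.295) = 0.6730/1.1115 = 0.6055.
Δ = 0.6730 − 0.6055 = 0.0675.

Δ = 0.068c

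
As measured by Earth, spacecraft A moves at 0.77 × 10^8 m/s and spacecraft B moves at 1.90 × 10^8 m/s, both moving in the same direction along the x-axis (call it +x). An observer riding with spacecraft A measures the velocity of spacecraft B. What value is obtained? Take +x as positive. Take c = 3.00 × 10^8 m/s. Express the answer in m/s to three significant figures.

+1.35 × 10^8 m/s

β_A = 0.257, β_B = 0.633 (dividing each by c = 3.00 × 10^8 m/s).
Transform to A's frame with the inverse velocity-addition law: u' = (u − v)/(1 − uv/c²), taking u = β_B and v = β_A.
u' = (0.633 − 0.257) / (1 − (0.257)(0.633)) = 0.3767/0.8374 = 0.4498.
u' = 0.4498 × 3.00 × 10^8 m/s.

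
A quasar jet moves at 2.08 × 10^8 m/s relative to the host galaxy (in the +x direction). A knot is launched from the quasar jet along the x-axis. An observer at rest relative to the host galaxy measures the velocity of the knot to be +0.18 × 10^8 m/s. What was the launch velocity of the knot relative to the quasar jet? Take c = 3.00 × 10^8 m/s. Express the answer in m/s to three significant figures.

-1.98 × 10^8 m/s

v = 0.693c, u = 0.060c.
Invert the composition law: u' = (u − v)/(1 − uv/c²).
u' = (0.060 − 0.693) / (1 − (0.060)(0.693)) = -0.6333/0.9584 = -0.6608.
u' = -0.6608 × 3.00 × 10^8 m/s.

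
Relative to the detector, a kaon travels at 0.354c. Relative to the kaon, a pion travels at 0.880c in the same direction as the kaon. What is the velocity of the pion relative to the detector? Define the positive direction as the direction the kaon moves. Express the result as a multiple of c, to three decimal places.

0.941c

With v = 0.354 and u' = 0.880 (in units of c),
u = (u' + v)/(1 + u'v/c²):
u = (0.880 + 0.354) / (1 + 0.880·0.354) = 1.2340/1.3115 = 0.9409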